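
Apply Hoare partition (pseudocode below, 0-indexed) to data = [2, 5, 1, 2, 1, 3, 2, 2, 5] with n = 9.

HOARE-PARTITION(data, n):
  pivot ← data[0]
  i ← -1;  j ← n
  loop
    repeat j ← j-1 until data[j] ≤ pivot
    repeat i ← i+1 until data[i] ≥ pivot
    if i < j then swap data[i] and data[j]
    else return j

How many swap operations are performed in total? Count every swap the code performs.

pivot=2
j stops at 7 (2), i stops at 0 (2); swap ⇒ [2, 5, 1, 2, 1, 3, 2, 2, 5]
j stops at 6 (2), i stops at 1 (5); swap ⇒ [2, 2, 1, 2, 1, 3, 5, 2, 5]
j stops at 4 (1), i stops at 3 (2); swap ⇒ [2, 2, 1, 1, 2, 3, 5, 2, 5]
j stops at 3, i stops at 4; i≥j ⇒ return 3. data=[2, 2, 1, 1, 2, 3, 5, 2, 5]

3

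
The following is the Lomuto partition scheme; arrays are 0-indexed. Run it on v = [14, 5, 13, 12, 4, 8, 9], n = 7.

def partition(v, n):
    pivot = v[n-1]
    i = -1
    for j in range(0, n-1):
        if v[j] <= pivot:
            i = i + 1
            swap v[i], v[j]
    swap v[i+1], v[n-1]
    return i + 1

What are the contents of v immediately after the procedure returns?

pivot = v[6] = 9; i = -1
j=0: v[0]=14 > 9 → no swap
j=1: v[1]=5 ≤ 9 → i=0, swap v[0],v[1] → [5, 14, 13, 12, 4, 8, 9]
j=2: v[2]=13 > 9 → no swap
j=3: v[3]=12 > 9 → no swap
j=4: v[4]=4 ≤ 9 → i=1, swap v[1],v[4] → [5, 4, 13, 12, 14, 8, 9]
j=5: v[5]=8 ≤ 9 → i=2, swap v[2],v[5] → [5, 4, 8, 12, 14, 13, 9]
final swap v[3],v[6] → [5, 4, 8, 9, 14, 13, 12]; return 3

[5, 4, 8, 9, 14, 13, 12]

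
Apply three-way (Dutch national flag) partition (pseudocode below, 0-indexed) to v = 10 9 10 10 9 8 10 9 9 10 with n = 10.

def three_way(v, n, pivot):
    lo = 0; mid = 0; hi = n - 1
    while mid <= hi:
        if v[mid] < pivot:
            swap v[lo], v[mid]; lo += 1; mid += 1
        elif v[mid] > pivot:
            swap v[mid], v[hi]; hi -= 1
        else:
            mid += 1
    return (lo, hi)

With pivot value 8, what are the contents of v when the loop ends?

8 10 10 9 9 10 9 9 10 10

lo=0 mid=0 hi=9
10>8: swap(0,9), hi=8 ⇒ 10 9 10 10 9 8 10 9 9 10
10>8: swap(0,8), hi=7 ⇒ 9 9 10 10 9 8 10 9 10 10
9>8: swap(0,7), hi=6 ⇒ 9 9 10 10 9 8 10 9 10 10
9>8: swap(0,6), hi=5 ⇒ 10 9 10 10 9 8 9 9 10 10
10>8: swap(0,5), hi=4 ⇒ 8 9 10 10 9 10 9 9 10 10
8=8: mid=1
9>8: swap(1,4), hi=3 ⇒ 8 9 10 10 9 10 9 9 10 10
9>8: swap(1,3), hi=2 ⇒ 8 10 10 9 9 10 9 9 10 10
10>8: swap(1,2), hi=1 ⇒ 8 10 10 9 9 10 9 9 10 10
10>8: swap(1,1), hi=0 ⇒ 8 10 10 9 9 10 9 9 10 10
done. lo=0 hi=0; v=8 10 10 9 9 10 9 9 10 10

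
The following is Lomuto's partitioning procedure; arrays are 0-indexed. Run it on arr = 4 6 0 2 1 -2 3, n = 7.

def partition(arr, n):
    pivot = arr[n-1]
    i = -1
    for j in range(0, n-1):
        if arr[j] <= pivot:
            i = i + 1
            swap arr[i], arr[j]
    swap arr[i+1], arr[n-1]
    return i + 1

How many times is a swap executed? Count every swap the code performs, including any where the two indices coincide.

5

pivot=3, i=-1
j=0: 4>3, skip
j=1: 6>3, skip
j=2: 0≤3, i=0, swap(0,2) ⇒ 0 6 4 2 1 -2 3
j=3: 2≤3, i=1, swap(1,3) ⇒ 0 2 4 6 1 -2 3
j=4: 1≤3, i=2, swap(2,4) ⇒ 0 2 1 6 4 -2 3
j=5: -2≤3, i=3, swap(3,5) ⇒ 0 2 1 -2 4 6 3
swap(4,6) ⇒ 0 2 1 -2 3 6 4; return 4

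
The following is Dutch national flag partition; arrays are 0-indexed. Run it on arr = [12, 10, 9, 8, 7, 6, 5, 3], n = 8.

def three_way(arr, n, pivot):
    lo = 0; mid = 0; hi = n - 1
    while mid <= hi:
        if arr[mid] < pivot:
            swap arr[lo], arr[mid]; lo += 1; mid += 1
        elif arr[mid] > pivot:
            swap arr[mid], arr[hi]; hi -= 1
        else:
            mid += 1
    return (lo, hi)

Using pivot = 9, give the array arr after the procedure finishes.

pivot = 9; lo=0, mid=0, hi=7
arr[mid]=12>9: swap arr[0],arr[7]; hi=6 → [3, 10, 9, 8, 7, 6, 5, 12]
arr[mid]=3<9: swap arr[0],arr[0]; lo=1,mid=1 → [3, 10, 9, 8, 7, 6, 5, 12]
arr[mid]=10>9: swap arr[1],arr[6]; hi=5 → [3, 5, 9, 8, 7, 6, 10, 12]
arr[mid]=5<9: swap arr[1],arr[1]; lo=2,mid=2 → [3, 5, 9, 8, 7, 6, 10, 12]
arr[mid]=9=9: mid=3
arr[mid]=8<9: swap arr[2],arr[3]; lo=3,mid=4 → [3, 5, 8, 9, 7, 6, 10, 12]
arr[mid]=7<9: swap arr[3],arr[4]; lo=4,mid=5 → [3, 5, 8, 7, 9, 6, 10, 12]
arr[mid]=6<9: swap arr[4],arr[5]; lo=5,mid=6 → [3, 5, 8, 7, 6, 9, 10, 12]
end: lo=5, hi=5; arr = [3, 5, 8, 7, 6, 9, 10, 12]

[3, 5, 8, 7, 6, 9, 10, 12]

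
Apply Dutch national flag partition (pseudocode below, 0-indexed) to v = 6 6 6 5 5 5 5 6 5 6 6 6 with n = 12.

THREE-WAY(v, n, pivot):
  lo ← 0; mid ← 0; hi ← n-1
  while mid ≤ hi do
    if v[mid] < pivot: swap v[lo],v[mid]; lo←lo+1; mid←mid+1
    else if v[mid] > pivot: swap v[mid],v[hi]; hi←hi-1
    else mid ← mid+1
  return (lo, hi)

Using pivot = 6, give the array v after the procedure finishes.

lo=0 mid=0 hi=11
6=6: mid=1
6=6: mid=2
6=6: mid=3
5<6: swap(0,3), lo=1 mid=4 ⇒ 5 6 6 6 5 5 5 6 5 6 6 6
5<6: swap(1,4), lo=2 mid=5 ⇒ 5 5 6 6 6 5 5 6 5 6 6 6
5<6: swap(2,5), lo=3 mid=6 ⇒ 5 5 5 6 6 6 5 6 5 6 6 6
5<6: swap(3,6), lo=4 mid=7 ⇒ 5 5 5 5 6 6 6 6 5 6 6 6
6=6: mid=8
5<6: swap(4,8), lo=5 mid=9 ⇒ 5 5 5 5 5 6 6 6 6 6 6 6
6=6: mid=10
6=6: mid=11
6=6: mid=12
done. lo=5 hi=11; v=5 5 5 5 5 6 6 6 6 6 6 6

5 5 5 5 5 6 6 6 6 6 6 6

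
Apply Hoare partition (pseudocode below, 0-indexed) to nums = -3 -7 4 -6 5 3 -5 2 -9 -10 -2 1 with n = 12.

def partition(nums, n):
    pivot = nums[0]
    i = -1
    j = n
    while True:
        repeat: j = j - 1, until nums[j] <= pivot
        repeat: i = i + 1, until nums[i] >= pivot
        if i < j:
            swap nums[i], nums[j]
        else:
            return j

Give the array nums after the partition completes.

-10 -7 -9 -6 -5 3 5 2 4 -3 -2 1

pivot = nums[0] = -3; i = -1, j = 12
j→9 (nums[9]=-10≤-3), i→0 (nums[0]=-3≥-3); i<j, swap → -10 -7 4 -6 5 3 -5 2 -9 -3 -2 1
j→8 (nums[8]=-9≤-3), i→2 (nums[2]=4≥-3); i<j, swap → -10 -7 -9 -6 5 3 -5 2 4 -3 -2 1
j→6 (nums[6]=-5≤-3), i→4 (nums[4]=5≥-3); i<j, swap → -10 -7 -9 -6 -5 3 5 2 4 -3 -2 1
j→4, i→5; i≥j, return j=4. nums = -10 -7 -9 -6 -5 3 5 2 4 -3 -2 1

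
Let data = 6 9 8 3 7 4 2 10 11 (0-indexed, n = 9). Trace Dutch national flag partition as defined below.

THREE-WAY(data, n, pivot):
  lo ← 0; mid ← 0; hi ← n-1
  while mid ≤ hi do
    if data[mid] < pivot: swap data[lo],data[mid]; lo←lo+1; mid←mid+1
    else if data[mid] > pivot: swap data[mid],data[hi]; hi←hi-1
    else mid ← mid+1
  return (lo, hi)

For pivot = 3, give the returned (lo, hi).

(1, 1)

lo=0 mid=0 hi=8
6>3: swap(0,8), hi=7 ⇒ 11 9 8 3 7 4 2 10 6
11>3: swap(0,7), hi=6 ⇒ 10 9 8 3 7 4 2 11 6
10>3: swap(0,6), hi=5 ⇒ 2 9 8 3 7 4 10 11 6
2<3: swap(0,0), lo=1 mid=1 ⇒ 2 9 8 3 7 4 10 11 6
9>3: swap(1,5), hi=4 ⇒ 2 4 8 3 7 9 10 11 6
4>3: swap(1,4), hi=3 ⇒ 2 7 8 3 4 9 10 11 6
7>3: swap(1,3), hi=2 ⇒ 2 3 8 7 4 9 10 11 6
3=3: mid=2
8>3: swap(2,2), hi=1 ⇒ 2 3 8 7 4 9 10 11 6
done. lo=1 hi=1; data=2 3 8 7 4 9 10 11 6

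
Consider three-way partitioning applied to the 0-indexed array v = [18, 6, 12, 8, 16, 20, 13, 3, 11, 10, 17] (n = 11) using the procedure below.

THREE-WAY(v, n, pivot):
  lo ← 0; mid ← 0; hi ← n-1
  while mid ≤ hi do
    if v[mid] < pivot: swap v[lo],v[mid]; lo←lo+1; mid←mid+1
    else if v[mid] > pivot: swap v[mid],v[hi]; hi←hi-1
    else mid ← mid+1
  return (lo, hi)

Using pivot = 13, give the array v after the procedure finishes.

[10, 6, 12, 8, 11, 3, 13, 20, 16, 17, 18]

pivot = 13; lo=0, mid=0, hi=10
v[mid]=18>13: swap v[0],v[10]; hi=9 → [17, 6, 12, 8, 16, 20, 13, 3, 11, 10, 18]
v[mid]=17>13: swap v[0],v[9]; hi=8 → [10, 6, 12, 8, 16, 20, 13, 3, 11, 17, 18]
v[mid]=10<13: swap v[0],v[0]; lo=1,mid=1 → [10, 6, 12, 8, 16, 20, 13, 3, 11, 17, 18]
v[mid]=6<13: swap v[1],v[1]; lo=2,mid=2 → [10, 6, 12, 8, 16, 20, 13, 3, 11, 17, 18]
v[mid]=12<13: swap v[2],v[2]; lo=3,mid=3 → [10, 6, 12, 8, 16, 20, 13, 3, 11, 17, 18]
v[mid]=8<13: swap v[3],v[3]; lo=4,mid=4 → [10, 6, 12, 8, 16, 20, 13, 3, 11, 17, 18]
v[mid]=16>13: swap v[4],v[8]; hi=7 → [10, 6, 12, 8, 11, 20, 13, 3, 16, 17, 18]
v[mid]=11<13: swap v[4],v[4]; lo=5,mid=5 → [10, 6, 12, 8, 11, 20, 13, 3, 16, 17, 18]
v[mid]=20>13: swap v[5],v[7]; hi=6 → [10, 6, 12, 8, 11, 3, 13, 20, 16, 17, 18]
v[mid]=3<13: swap v[5],v[5]; lo=6,mid=6 → [10, 6, 12, 8, 11, 3, 13, 20, 16, 17, 18]
v[mid]=13=13: mid=7
end: lo=6, hi=6; v = [10, 6, 12, 8, 11, 3, 13, 20, 16, 17, 18]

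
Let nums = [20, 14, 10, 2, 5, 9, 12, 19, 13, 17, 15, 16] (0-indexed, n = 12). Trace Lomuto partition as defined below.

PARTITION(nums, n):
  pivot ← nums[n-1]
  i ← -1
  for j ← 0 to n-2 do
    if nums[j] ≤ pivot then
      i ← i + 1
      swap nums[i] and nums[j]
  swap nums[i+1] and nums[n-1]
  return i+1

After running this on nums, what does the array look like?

pivot = nums[11] = 16; i = -1
j=0: nums[0]=20 > 16 → no swap
j=1: nums[1]=14 ≤ 16 → i=0, swap nums[0],nums[1] → [14, 20, 10, 2, 5, 9, 12, 19, 13, 17, 15, 16]
j=2: nums[2]=10 ≤ 16 → i=1, swap nums[1],nums[2] → [14, 10, 20, 2, 5, 9, 12, 19, 13, 17, 15, 16]
j=3: nums[3]=2 ≤ 16 → i=2, swap nums[2],nums[3] → [14, 10, 2, 20, 5, 9, 12, 19, 13, 17, 15, 16]
j=4: nums[4]=5 ≤ 16 → i=3, swap nums[3],nums[4] → [14, 10, 2, 5, 20, 9, 12, 19, 13, 17, 15, 16]
j=5: nums[5]=9 ≤ 16 → i=4, swap nums[4],nums[5] → [14, 10, 2, 5, 9, 20, 12, 19, 13, 17, 15, 16]
j=6: nums[6]=12 ≤ 16 → i=5, swap nums[5],nums[6] → [14, 10, 2, 5, 9, 12, 20, 19, 13, 17, 15, 16]
j=7: nums[7]=19 > 16 → no swap
j=8: nums[8]=13 ≤ 16 → i=6, swap nums[6],nums[8] → [14, 10, 2, 5, 9, 12, 13, 19, 20, 17, 15, 16]
j=9: nums[9]=17 > 16 → no swap
j=10: nums[10]=15 ≤ 16 → i=7, swap nums[7],nums[10] → [14, 10, 2, 5, 9, 12, 13, 15, 20, 17, 19, 16]
final swap nums[8],nums[11] → [14, 10, 2, 5, 9, 12, 13, 15, 16, 17, 19, 20]; return 8

[14, 10, 2, 5, 9, 12, 13, 15, 16, 17, 19, 20]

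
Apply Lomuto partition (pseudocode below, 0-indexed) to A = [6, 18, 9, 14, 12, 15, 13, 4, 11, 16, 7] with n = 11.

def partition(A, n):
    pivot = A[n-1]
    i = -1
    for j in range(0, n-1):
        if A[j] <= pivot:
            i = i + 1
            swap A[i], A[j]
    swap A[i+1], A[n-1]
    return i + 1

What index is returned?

pivot = A[10] = 7; i = -1
j=0: A[0]=6 ≤ 7 → i=0, swap A[0],A[0] (no change) → [6, 18, 9, 14, 12, 15, 13, 4, 11, 16, 7]
j=1: A[1]=18 > 7 → no swap
j=2: A[2]=9 > 7 → no swap
j=3: A[3]=14 > 7 → no swap
j=4: A[4]=12 > 7 → no swap
j=5: A[5]=15 > 7 → no swap
j=6: A[6]=13 > 7 → no swap
j=7: A[7]=4 ≤ 7 → i=1, swap A[1],A[7] → [6, 4, 9, 14, 12, 15, 13, 18, 11, 16, 7]
j=8: A[8]=11 > 7 → no swap
j=9: A[9]=16 > 7 → no swap
final swap A[2],A[10] → [6, 4, 7, 14, 12, 15, 13, 18, 11, 16, 9]; return 2

2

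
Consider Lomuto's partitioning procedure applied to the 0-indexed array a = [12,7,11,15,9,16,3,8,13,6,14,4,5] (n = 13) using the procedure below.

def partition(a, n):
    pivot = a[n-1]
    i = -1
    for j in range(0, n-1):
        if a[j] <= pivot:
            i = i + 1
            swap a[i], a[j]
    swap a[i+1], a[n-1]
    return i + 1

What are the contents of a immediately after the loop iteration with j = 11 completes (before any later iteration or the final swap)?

[3,4,11,15,9,16,12,8,13,6,14,7,5]

pivot=5, i=-1
j=0: 12>5, skip
j=1: 7>5, skip
j=2: 11>5, skip
j=3: 15>5, skip
j=4: 9>5, skip
j=5: 16>5, skip
j=6: 3≤5, i=0, swap(0,6) ⇒ [3,7,11,15,9,16,12,8,13,6,14,4,5]
j=7: 8>5, skip
j=8: 13>5, skip
j=9: 6>5, skip
j=10: 14>5, skip
j=11: 4≤5, i=1, swap(1,11) ⇒ [3,4,11,15,9,16,12,8,13,6,14,7,5]
(after j=11) a = [3,4,11,15,9,16,12,8,13,6,14,7,5]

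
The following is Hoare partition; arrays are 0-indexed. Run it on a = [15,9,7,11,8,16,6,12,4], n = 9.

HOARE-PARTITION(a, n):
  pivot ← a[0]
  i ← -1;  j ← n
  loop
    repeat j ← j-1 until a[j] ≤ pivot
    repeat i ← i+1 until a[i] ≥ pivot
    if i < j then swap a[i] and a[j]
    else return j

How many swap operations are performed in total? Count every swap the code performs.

2

pivot = a[0] = 15; i = -1, j = 9
j→8 (a[8]=4≤15), i→0 (a[0]=15≥15); i<j, swap → [4,9,7,11,8,16,6,12,15]
j→7 (a[7]=12≤15), i→5 (a[5]=16≥15); i<j, swap → [4,9,7,11,8,12,6,16,15]
j→6, i→7; i≥j, return j=6. a = [4,9,7,11,8,12,6,16,15]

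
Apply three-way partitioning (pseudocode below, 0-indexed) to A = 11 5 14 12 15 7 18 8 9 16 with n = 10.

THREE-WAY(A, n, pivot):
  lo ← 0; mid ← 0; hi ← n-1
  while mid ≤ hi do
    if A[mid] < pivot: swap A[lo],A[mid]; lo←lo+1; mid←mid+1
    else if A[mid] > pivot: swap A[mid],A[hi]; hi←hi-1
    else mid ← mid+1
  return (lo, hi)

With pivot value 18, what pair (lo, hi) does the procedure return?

(9, 9)

pivot = 18; lo=0, mid=0, hi=9
A[mid]=11<18: swap A[0],A[0]; lo=1,mid=1 → 11 5 14 12 15 7 18 8 9 16
A[mid]=5<18: swap A[1],A[1]; lo=2,mid=2 → 11 5 14 12 15 7 18 8 9 16
A[mid]=14<18: swap A[2],A[2]; lo=3,mid=3 → 11 5 14 12 15 7 18 8 9 16
A[mid]=12<18: swap A[3],A[3]; lo=4,mid=4 → 11 5 14 12 15 7 18 8 9 16
A[mid]=15<18: swap A[4],A[4]; lo=5,mid=5 → 11 5 14 12 15 7 18 8 9 16
A[mid]=7<18: swap A[5],A[5]; lo=6,mid=6 → 11 5 14 12 15 7 18 8 9 16
A[mid]=18=18: mid=7
A[mid]=8<18: swap A[6],A[7]; lo=7,mid=8 → 11 5 14 12 15 7 8 18 9 16
A[mid]=9<18: swap A[7],A[8]; lo=8,mid=9 → 11 5 14 12 15 7 8 9 18 16
A[mid]=16<18: swap A[8],A[9]; lo=9,mid=10 → 11 5 14 12 15 7 8 9 16 18
end: lo=9, hi=9; A = 11 5 14 12 15 7 8 9 16 18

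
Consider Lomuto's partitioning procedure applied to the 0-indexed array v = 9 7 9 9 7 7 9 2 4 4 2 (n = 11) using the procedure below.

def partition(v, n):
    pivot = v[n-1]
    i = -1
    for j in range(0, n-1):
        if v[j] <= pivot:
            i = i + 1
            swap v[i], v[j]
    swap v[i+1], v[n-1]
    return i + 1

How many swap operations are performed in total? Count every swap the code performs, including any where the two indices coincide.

pivot=2, i=-1
j=0: 9>2, skip
j=1: 7>2, skip
j=2: 9>2, skip
j=3: 9>2, skip
j=4: 7>2, skip
j=5: 7>2, skip
j=6: 9>2, skip
j=7: 2≤2, i=0, swap(0,7) ⇒ 2 7 9 9 7 7 9 9 4 4 2
j=8: 4>2, skip
j=9: 4>2, skip
swap(1,10) ⇒ 2 2 9 9 7 7 9 9 4 4 7; return 1

2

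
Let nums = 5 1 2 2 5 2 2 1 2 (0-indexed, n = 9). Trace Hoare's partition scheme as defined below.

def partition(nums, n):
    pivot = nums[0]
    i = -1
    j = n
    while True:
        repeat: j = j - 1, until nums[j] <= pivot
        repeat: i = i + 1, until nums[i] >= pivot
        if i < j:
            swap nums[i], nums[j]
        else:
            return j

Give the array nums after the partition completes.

2 1 2 2 1 2 2 5 5

pivot = nums[0] = 5; i = -1, j = 9
j→8 (nums[8]=2≤5), i→0 (nums[0]=5≥5); i<j, swap → 2 1 2 2 5 2 2 1 5
j→7 (nums[7]=1≤5), i→4 (nums[4]=5≥5); i<j, swap → 2 1 2 2 1 2 2 5 5
j→6, i→7; i≥j, return j=6. nums = 2 1 2 2 1 2 2 5 5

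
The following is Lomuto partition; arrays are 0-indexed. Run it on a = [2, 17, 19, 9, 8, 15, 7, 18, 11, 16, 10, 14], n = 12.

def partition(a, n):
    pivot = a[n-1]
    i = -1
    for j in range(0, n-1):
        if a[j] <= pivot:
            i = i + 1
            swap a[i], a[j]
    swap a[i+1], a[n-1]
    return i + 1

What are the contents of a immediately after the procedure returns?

[2, 9, 8, 7, 11, 10, 14, 18, 19, 16, 15, 17]

pivot=14, i=-1
j=0: 2≤14, i=0, swap(0,0) ⇒ [2, 17, 19, 9, 8, 15, 7, 18, 11, 16, 10, 14]
j=1: 17>14, skip
j=2: 19>14, skip
j=3: 9≤14, i=1, swap(1,3) ⇒ [2, 9, 19, 17, 8, 15, 7, 18, 11, 16, 10, 14]
j=4: 8≤14, i=2, swap(2,4) ⇒ [2, 9, 8, 17, 19, 15, 7, 18, 11, 16, 10, 14]
j=5: 15>14, skip
j=6: 7≤14, i=3, swap(3,6) ⇒ [2, 9, 8, 7, 19, 15, 17, 18, 11, 16, 10, 14]
j=7: 18>14, skip
j=8: 11≤14, i=4, swap(4,8) ⇒ [2, 9, 8, 7, 11, 15, 17, 18, 19, 16, 10, 14]
j=9: 16>14, skip
j=10: 10≤14, i=5, swap(5,10) ⇒ [2, 9, 8, 7, 11, 10, 17, 18, 19, 16, 15, 14]
swap(6,11) ⇒ [2, 9, 8, 7, 11, 10, 14, 18, 19, 16, 15, 17]; return 6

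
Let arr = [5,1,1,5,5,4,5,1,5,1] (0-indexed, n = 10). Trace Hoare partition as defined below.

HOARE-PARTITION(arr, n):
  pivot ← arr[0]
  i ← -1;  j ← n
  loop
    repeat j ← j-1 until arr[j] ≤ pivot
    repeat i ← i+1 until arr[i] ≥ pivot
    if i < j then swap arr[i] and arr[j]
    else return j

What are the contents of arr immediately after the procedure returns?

pivot=5
j stops at 9 (1), i stops at 0 (5); swap ⇒ [1,1,1,5,5,4,5,1,5,5]
j stops at 8 (5), i stops at 3 (5); swap ⇒ [1,1,1,5,5,4,5,1,5,5]
j stops at 7 (1), i stops at 4 (5); swap ⇒ [1,1,1,5,1,4,5,5,5,5]
j stops at 6, i stops at 6; i≥j ⇒ return 6. arr=[1,1,1,5,1,4,5,5,5,5]

[1,1,1,5,1,4,5,5,5,5]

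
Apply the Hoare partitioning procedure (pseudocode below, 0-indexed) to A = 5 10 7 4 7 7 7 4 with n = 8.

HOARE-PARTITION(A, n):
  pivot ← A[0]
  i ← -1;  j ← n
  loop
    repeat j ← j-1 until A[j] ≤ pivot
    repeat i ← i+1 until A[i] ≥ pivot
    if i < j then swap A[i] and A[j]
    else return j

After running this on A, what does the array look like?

4 4 7 10 7 7 7 5

pivot=5
j stops at 7 (4), i stops at 0 (5); swap ⇒ 4 10 7 4 7 7 7 5
j stops at 3 (4), i stops at 1 (10); swap ⇒ 4 4 7 10 7 7 7 5
j stops at 1, i stops at 2; i≥j ⇒ return 1. A=4 4 7 10 7 7 7 5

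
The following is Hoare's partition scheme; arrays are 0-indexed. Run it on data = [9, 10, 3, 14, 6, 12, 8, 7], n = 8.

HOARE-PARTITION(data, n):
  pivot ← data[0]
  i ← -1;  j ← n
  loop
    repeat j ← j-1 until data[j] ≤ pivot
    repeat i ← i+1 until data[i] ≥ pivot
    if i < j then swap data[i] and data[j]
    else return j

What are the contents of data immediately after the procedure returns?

[7, 8, 3, 6, 14, 12, 10, 9]

pivot = data[0] = 9; i = -1, j = 8
j→7 (data[7]=7≤9), i→0 (data[0]=9≥9); i<j, swap → [7, 10, 3, 14, 6, 12, 8, 9]
j→6 (data[6]=8≤9), i→1 (data[1]=10≥9); i<j, swap → [7, 8, 3, 14, 6, 12, 10, 9]
j→4 (data[4]=6≤9), i→3 (data[3]=14≥9); i<j, swap → [7, 8, 3, 6, 14, 12, 10, 9]
j→3, i→4; i≥j, return j=3. data = [7, 8, 3, 6, 14, 12, 10, 9]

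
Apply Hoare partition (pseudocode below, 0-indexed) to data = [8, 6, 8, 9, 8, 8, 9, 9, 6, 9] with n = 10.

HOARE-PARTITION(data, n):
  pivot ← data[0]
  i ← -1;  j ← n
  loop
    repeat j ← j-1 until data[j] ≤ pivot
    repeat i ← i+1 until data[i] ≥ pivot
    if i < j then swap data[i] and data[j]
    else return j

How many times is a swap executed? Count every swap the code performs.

pivot=8
j stops at 8 (6), i stops at 0 (8); swap ⇒ [6, 6, 8, 9, 8, 8, 9, 9, 8, 9]
j stops at 5 (8), i stops at 2 (8); swap ⇒ [6, 6, 8, 9, 8, 8, 9, 9, 8, 9]
j stops at 4 (8), i stops at 3 (9); swap ⇒ [6, 6, 8, 8, 9, 8, 9, 9, 8, 9]
j stops at 3, i stops at 4; i≥j ⇒ return 3. data=[6, 6, 8, 8, 9, 8, 9, 9, 8, 9]

3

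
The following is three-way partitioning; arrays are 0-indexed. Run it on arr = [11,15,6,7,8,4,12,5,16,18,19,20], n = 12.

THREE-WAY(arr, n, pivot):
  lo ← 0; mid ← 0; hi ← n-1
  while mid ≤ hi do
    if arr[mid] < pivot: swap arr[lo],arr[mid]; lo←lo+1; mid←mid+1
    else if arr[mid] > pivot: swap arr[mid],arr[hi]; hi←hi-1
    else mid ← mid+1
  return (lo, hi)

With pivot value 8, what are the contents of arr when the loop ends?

pivot = 8; lo=0, mid=0, hi=11
arr[mid]=11>8: swap arr[0],arr[11]; hi=10 → [20,15,6,7,8,4,12,5,16,18,19,11]
arr[mid]=20>8: swap arr[0],arr[10]; hi=9 → [19,15,6,7,8,4,12,5,16,18,20,11]
arr[mid]=19>8: swap arr[0],arr[9]; hi=8 → [18,15,6,7,8,4,12,5,16,19,20,11]
arr[mid]=18>8: swap arr[0],arr[8]; hi=7 → [16,15,6,7,8,4,12,5,18,19,20,11]
arr[mid]=16>8: swap arr[0],arr[7]; hi=6 → [5,15,6,7,8,4,12,16,18,19,20,11]
arr[mid]=5<8: swap arr[0],arr[0]; lo=1,mid=1 → [5,15,6,7,8,4,12,16,18,19,20,11]
arr[mid]=15>8: swap arr[1],arr[6]; hi=5 → [5,12,6,7,8,4,15,16,18,19,20,11]
arr[mid]=12>8: swap arr[1],arr[5]; hi=4 → [5,4,6,7,8,12,15,16,18,19,20,11]
arr[mid]=4<8: swap arr[1],arr[1]; lo=2,mid=2 → [5,4,6,7,8,12,15,16,18,19,20,11]
arr[mid]=6<8: swap arr[2],arr[2]; lo=3,mid=3 → [5,4,6,7,8,12,15,16,18,19,20,11]
arr[mid]=7<8: swap arr[3],arr[3]; lo=4,mid=4 → [5,4,6,7,8,12,15,16,18,19,20,11]
arr[mid]=8=8: mid=5
end: lo=4, hi=4; arr = [5,4,6,7,8,12,15,16,18,19,20,11]

[5,4,6,7,8,12,15,16,18,19,20,11]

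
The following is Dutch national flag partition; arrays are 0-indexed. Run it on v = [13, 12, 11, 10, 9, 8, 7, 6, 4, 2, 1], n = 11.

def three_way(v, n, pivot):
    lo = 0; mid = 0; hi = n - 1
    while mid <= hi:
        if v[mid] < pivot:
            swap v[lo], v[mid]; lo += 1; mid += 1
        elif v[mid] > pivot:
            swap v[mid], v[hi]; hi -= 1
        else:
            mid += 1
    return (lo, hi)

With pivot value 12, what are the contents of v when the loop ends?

lo=0 mid=0 hi=10
13>12: swap(0,10), hi=9 ⇒ [1, 12, 11, 10, 9, 8, 7, 6, 4, 2, 13]
1<12: swap(0,0), lo=1 mid=1 ⇒ [1, 12, 11, 10, 9, 8, 7, 6, 4, 2, 13]
12=12: mid=2
11<12: swap(1,2), lo=2 mid=3 ⇒ [1, 11, 12, 10, 9, 8, 7, 6, 4, 2, 13]
10<12: swap(2,3), lo=3 mid=4 ⇒ [1, 11, 10, 12, 9, 8, 7, 6, 4, 2, 13]
9<12: swap(3,4), lo=4 mid=5 ⇒ [1, 11, 10, 9, 12, 8, 7, 6, 4, 2, 13]
8<12: swap(4,5), lo=5 mid=6 ⇒ [1, 11, 10, 9, 8, 12, 7, 6, 4, 2, 13]
7<12: swap(5,6), lo=6 mid=7 ⇒ [1, 11, 10, 9, 8, 7, 12, 6, 4, 2, 13]
6<12: swap(6,7), lo=7 mid=8 ⇒ [1, 11, 10, 9, 8, 7, 6, 12, 4, 2, 13]
4<12: swap(7,8), lo=8 mid=9 ⇒ [1, 11, 10, 9, 8, 7, 6, 4, 12, 2, 13]
2<12: swap(8,9), lo=9 mid=10 ⇒ [1, 11, 10, 9, 8, 7, 6, 4, 2, 12, 13]
done. lo=9 hi=9; v=[1, 11, 10, 9, 8, 7, 6, 4, 2, 12, 13]

[1, 11, 10, 9, 8, 7, 6, 4, 2, 12, 13]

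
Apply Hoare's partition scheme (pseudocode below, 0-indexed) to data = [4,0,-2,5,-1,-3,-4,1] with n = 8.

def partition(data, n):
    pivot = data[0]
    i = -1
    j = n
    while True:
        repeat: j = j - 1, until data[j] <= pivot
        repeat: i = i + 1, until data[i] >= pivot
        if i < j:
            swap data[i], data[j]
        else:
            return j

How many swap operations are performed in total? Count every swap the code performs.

2

pivot=4
j stops at 7 (1), i stops at 0 (4); swap ⇒ [1,0,-2,5,-1,-3,-4,4]
j stops at 6 (-4), i stops at 3 (5); swap ⇒ [1,0,-2,-4,-1,-3,5,4]
j stops at 5, i stops at 6; i≥j ⇒ return 5. data=[1,0,-2,-4,-1,-3,5,4]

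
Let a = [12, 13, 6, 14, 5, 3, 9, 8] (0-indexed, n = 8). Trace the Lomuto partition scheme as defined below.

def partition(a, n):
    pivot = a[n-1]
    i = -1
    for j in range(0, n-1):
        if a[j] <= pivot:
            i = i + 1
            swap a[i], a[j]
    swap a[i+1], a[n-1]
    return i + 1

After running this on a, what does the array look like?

pivot=8, i=-1
j=0: 12>8, skip
j=1: 13>8, skip
j=2: 6≤8, i=0, swap(0,2) ⇒ [6, 13, 12, 14, 5, 3, 9, 8]
j=3: 14>8, skip
j=4: 5≤8, i=1, swap(1,4) ⇒ [6, 5, 12, 14, 13, 3, 9, 8]
j=5: 3≤8, i=2, swap(2,5) ⇒ [6, 5, 3, 14, 13, 12, 9, 8]
j=6: 9>8, skip
swap(3,7) ⇒ [6, 5, 3, 8, 13, 12, 9, 14]; return 3

[6, 5, 3, 8, 13, 12, 9, 14]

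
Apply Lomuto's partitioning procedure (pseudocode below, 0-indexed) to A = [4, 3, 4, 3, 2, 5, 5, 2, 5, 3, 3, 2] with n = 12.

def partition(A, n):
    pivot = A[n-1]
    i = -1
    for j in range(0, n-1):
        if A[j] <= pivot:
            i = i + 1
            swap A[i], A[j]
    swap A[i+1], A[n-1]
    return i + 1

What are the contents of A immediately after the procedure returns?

[2, 2, 2, 3, 4, 5, 5, 3, 5, 3, 3, 4]

pivot=2, i=-1
j=0: 4>2, skip
j=1: 3>2, skip
j=2: 4>2, skip
j=3: 3>2, skip
j=4: 2≤2, i=0, swap(0,4) ⇒ [2, 3, 4, 3, 4, 5, 5, 2, 5, 3, 3, 2]
j=5: 5>2, skip
j=6: 5>2, skip
j=7: 2≤2, i=1, swap(1,7) ⇒ [2, 2, 4, 3, 4, 5, 5, 3, 5, 3, 3, 2]
j=8: 5>2, skip
j=9: 3>2, skip
j=10: 3>2, skip
swap(2,11) ⇒ [2, 2, 2, 3, 4, 5, 5, 3, 5, 3, 3, 4]; return 2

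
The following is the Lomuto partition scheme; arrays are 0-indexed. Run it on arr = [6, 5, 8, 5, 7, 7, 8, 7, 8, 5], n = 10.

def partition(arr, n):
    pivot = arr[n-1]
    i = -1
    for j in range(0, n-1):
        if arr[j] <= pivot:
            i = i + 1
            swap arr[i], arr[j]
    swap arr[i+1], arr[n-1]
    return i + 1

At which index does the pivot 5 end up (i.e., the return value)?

2

pivot=5, i=-1
j=0: 6>5, skip
j=1: 5≤5, i=0, swap(0,1) ⇒ [5, 6, 8, 5, 7, 7, 8, 7, 8, 5]
j=2: 8>5, skip
j=3: 5≤5, i=1, swap(1,3) ⇒ [5, 5, 8, 6, 7, 7, 8, 7, 8, 5]
j=4: 7>5, skip
j=5: 7>5, skip
j=6: 8>5, skip
j=7: 7>5, skip
j=8: 8>5, skip
swap(2,9) ⇒ [5, 5, 5, 6, 7, 7, 8, 7, 8, 8]; return 2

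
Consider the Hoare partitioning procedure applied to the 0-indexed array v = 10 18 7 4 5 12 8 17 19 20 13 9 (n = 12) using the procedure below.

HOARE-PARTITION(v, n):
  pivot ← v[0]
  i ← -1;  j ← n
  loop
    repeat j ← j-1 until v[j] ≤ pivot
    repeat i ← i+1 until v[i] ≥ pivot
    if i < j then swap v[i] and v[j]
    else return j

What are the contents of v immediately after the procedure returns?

pivot = v[0] = 10; i = -1, j = 12
j→11 (v[11]=9≤10), i→0 (v[0]=10≥10); i<j, swap → 9 18 7 4 5 12 8 17 19 20 13 10
j→6 (v[6]=8≤10), i→1 (v[1]=18≥10); i<j, swap → 9 8 7 4 5 12 18 17 19 20 13 10
j→4, i→5; i≥j, return j=4. v = 9 8 7 4 5 12 18 17 19 20 13 10

9 8 7 4 5 12 18 17 19 20 13 10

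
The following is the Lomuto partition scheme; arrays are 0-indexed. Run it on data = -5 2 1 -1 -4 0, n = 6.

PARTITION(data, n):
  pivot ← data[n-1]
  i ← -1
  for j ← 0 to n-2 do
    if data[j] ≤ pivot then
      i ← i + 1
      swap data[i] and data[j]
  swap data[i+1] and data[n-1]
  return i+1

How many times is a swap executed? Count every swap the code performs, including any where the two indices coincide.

pivot = data[5] = 0; i = -1
j=0: data[0]=-5 ≤ 0 → i=0, swap data[0],data[0] (no change) → -5 2 1 -1 -4 0
j=1: data[1]=2 > 0 → no swap
j=2: data[2]=1 > 0 → no swap
j=3: data[3]=-1 ≤ 0 → i=1, swap data[1],data[3] → -5 -1 1 2 -4 0
j=4: data[4]=-4 ≤ 0 → i=2, swap data[2],data[4] → -5 -1 -4 2 1 0
final swap data[3],data[5] → -5 -1 -4 0 1 2; return 3

4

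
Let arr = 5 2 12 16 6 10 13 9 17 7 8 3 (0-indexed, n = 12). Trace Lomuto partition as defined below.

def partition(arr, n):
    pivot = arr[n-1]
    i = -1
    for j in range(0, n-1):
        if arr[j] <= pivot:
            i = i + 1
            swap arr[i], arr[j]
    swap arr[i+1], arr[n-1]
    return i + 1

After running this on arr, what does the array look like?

pivot=3, i=-1
j=0: 5>3, skip
j=1: 2≤3, i=0, swap(0,1) ⇒ 2 5 12 16 6 10 13 9 17 7 8 3
j=2: 12>3, skip
j=3: 16>3, skip
j=4: 6>3, skip
j=5: 10>3, skip
j=6: 13>3, skip
j=7: 9>3, skip
j=8: 17>3, skip
j=9: 7>3, skip
j=10: 8>3, skip
swap(1,11) ⇒ 2 3 12 16 6 10 13 9 17 7 8 5; return 1

2 3 12 16 6 10 13 9 17 7 8 5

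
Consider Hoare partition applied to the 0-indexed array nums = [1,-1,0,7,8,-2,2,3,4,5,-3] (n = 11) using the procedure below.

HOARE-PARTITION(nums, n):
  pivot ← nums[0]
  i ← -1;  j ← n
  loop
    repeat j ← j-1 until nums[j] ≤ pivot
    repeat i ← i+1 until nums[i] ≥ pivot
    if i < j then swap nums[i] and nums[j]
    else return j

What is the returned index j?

3

pivot=1
j stops at 10 (-3), i stops at 0 (1); swap ⇒ [-3,-1,0,7,8,-2,2,3,4,5,1]
j stops at 5 (-2), i stops at 3 (7); swap ⇒ [-3,-1,0,-2,8,7,2,3,4,5,1]
j stops at 3, i stops at 4; i≥j ⇒ return 3. nums=[-3,-1,0,-2,8,7,2,3,4,5,1]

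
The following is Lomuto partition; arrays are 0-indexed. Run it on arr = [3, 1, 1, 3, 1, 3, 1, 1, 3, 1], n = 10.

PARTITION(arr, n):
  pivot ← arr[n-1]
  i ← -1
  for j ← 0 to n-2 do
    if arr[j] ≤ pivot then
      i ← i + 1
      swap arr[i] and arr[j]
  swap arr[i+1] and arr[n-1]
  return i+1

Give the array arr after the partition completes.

pivot=1, i=-1
j=0: 3>1, skip
j=1: 1≤1, i=0, swap(0,1) ⇒ [1, 3, 1, 3, 1, 3, 1, 1, 3, 1]
j=2: 1≤1, i=1, swap(1,2) ⇒ [1, 1, 3, 3, 1, 3, 1, 1, 3, 1]
j=3: 3>1, skip
j=4: 1≤1, i=2, swap(2,4) ⇒ [1, 1, 1, 3, 3, 3, 1, 1, 3, 1]
j=5: 3>1, skip
j=6: 1≤1, i=3, swap(3,6) ⇒ [1, 1, 1, 1, 3, 3, 3, 1, 3, 1]
j=7: 1≤1, i=4, swap(4,7) ⇒ [1, 1, 1, 1, 1, 3, 3, 3, 3, 1]
j=8: 3>1, skip
swap(5,9) ⇒ [1, 1, 1, 1, 1, 1, 3, 3, 3, 3]; return 5

[1, 1, 1, 1, 1, 1, 3, 3, 3, 3]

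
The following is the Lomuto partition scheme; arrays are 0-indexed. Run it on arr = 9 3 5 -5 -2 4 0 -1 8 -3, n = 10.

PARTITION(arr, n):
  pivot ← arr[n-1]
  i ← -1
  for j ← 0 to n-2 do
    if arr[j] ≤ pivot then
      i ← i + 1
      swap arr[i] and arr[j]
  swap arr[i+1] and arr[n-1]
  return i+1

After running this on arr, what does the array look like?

pivot=-3, i=-1
j=0: 9>-3, skip
j=1: 3>-3, skip
j=2: 5>-3, skip
j=3: -5≤-3, i=0, swap(0,3) ⇒ -5 3 5 9 -2 4 0 -1 8 -3
j=4: -2>-3, skip
j=5: 4>-3, skip
j=6: 0>-3, skip
j=7: -1>-3, skip
j=8: 8>-3, skip
swap(1,9) ⇒ -5 -3 5 9 -2 4 0 -1 8 3; return 1

-5 -3 5 9 -2 4 0 -1 8 3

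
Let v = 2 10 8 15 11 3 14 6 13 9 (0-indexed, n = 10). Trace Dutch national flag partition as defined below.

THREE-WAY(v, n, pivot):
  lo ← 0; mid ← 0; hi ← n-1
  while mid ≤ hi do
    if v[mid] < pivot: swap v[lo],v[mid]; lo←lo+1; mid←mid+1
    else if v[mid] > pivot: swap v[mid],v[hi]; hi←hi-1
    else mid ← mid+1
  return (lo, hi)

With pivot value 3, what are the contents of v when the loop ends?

2 3 15 11 8 14 6 13 9 10

lo=0 mid=0 hi=9
2<3: swap(0,0), lo=1 mid=1 ⇒ 2 10 8 15 11 3 14 6 13 9
10>3: swap(1,9), hi=8 ⇒ 2 9 8 15 11 3 14 6 13 10
9>3: swap(1,8), hi=7 ⇒ 2 13 8 15 11 3 14 6 9 10
13>3: swap(1,7), hi=6 ⇒ 2 6 8 15 11 3 14 13 9 10
6>3: swap(1,6), hi=5 ⇒ 2 14 8 15 11 3 6 13 9 10
14>3: swap(1,5), hi=4 ⇒ 2 3 8 15 11 14 6 13 9 10
3=3: mid=2
8>3: swap(2,4), hi=3 ⇒ 2 3 11 15 8 14 6 13 9 10
11>3: swap(2,3), hi=2 ⇒ 2 3 15 11 8 14 6 13 9 10
15>3: swap(2,2), hi=1 ⇒ 2 3 15 11 8 14 6 13 9 10
done. lo=1 hi=1; v=2 3 15 11 8 14 6 13 9 10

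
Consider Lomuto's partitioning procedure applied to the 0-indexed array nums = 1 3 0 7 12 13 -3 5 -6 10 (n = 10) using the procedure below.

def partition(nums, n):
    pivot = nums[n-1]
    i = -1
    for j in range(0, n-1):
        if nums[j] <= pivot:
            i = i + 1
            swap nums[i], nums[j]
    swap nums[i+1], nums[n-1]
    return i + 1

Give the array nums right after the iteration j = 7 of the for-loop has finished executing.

1 3 0 7 -3 5 12 13 -6 10

pivot = nums[9] = 10; i = -1
j=0: nums[0]=1 ≤ 10 → i=0, swap nums[0],nums[0] (no change) → 1 3 0 7 12 13 -3 5 -6 10
j=1: nums[1]=3 ≤ 10 → i=1, swap nums[1],nums[1] (no change) → 1 3 0 7 12 13 -3 5 -6 10
j=2: nums[2]=0 ≤ 10 → i=2, swap nums[2],nums[2] (no change) → 1 3 0 7 12 13 -3 5 -6 10
j=3: nums[3]=7 ≤ 10 → i=3, swap nums[3],nums[3] (no change) → 1 3 0 7 12 13 -3 5 -6 10
j=4: nums[4]=12 > 10 → no swap
j=5: nums[5]=13 > 10 → no swap
j=6: nums[6]=-3 ≤ 10 → i=4, swap nums[4],nums[6] → 1 3 0 7 -3 13 12 5 -6 10
j=7: nums[7]=5 ≤ 10 → i=5, swap nums[5],nums[7] → 1 3 0 7 -3 5 12 13 -6 10
(after j=7) nums = 1 3 0 7 -3 5 12 13 -6 10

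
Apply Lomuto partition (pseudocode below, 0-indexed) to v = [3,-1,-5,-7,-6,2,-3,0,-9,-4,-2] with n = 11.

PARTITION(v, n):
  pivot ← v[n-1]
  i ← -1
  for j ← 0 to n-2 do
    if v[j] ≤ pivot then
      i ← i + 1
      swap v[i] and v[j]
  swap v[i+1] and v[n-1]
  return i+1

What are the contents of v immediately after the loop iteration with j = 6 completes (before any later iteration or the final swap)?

[-5,-7,-6,-3,3,2,-1,0,-9,-4,-2]

pivot=-2, i=-1
j=0: 3>-2, skip
j=1: -1>-2, skip
j=2: -5≤-2, i=0, swap(0,2) ⇒ [-5,-1,3,-7,-6,2,-3,0,-9,-4,-2]
j=3: -7≤-2, i=1, swap(1,3) ⇒ [-5,-7,3,-1,-6,2,-3,0,-9,-4,-2]
j=4: -6≤-2, i=2, swap(2,4) ⇒ [-5,-7,-6,-1,3,2,-3,0,-9,-4,-2]
j=5: 2>-2, skip
j=6: -3≤-2, i=3, swap(3,6) ⇒ [-5,-7,-6,-3,3,2,-1,0,-9,-4,-2]
(after j=6) v = [-5,-7,-6,-3,3,2,-1,0,-9,-4,-2]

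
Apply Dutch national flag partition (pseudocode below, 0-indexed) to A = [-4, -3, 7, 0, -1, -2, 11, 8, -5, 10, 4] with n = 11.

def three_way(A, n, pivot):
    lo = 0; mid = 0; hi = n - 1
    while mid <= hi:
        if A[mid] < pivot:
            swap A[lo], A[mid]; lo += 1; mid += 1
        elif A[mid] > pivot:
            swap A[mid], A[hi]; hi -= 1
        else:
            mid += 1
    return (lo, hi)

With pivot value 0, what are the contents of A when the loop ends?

lo=0 mid=0 hi=10
-4<0: swap(0,0), lo=1 mid=1 ⇒ [-4, -3, 7, 0, -1, -2, 11, 8, -5, 10, 4]
-3<0: swap(1,1), lo=2 mid=2 ⇒ [-4, -3, 7, 0, -1, -2, 11, 8, -5, 10, 4]
7>0: swap(2,10), hi=9 ⇒ [-4, -3, 4, 0, -1, -2, 11, 8, -5, 10, 7]
4>0: swap(2,9), hi=8 ⇒ [-4, -3, 10, 0, -1, -2, 11, 8, -5, 4, 7]
10>0: swap(2,8), hi=7 ⇒ [-4, -3, -5, 0, -1, -2, 11, 8, 10, 4, 7]
-5<0: swap(2,2), lo=3 mid=3 ⇒ [-4, -3, -5, 0, -1, -2, 11, 8, 10, 4, 7]
0=0: mid=4
-1<0: swap(3,4), lo=4 mid=5 ⇒ [-4, -3, -5, -1, 0, -2, 11, 8, 10, 4, 7]
-2<0: swap(4,5), lo=5 mid=6 ⇒ [-4, -3, -5, -1, -2, 0, 11, 8, 10, 4, 7]
11>0: swap(6,7), hi=6 ⇒ [-4, -3, -5, -1, -2, 0, 8, 11, 10, 4, 7]
8>0: swap(6,6), hi=5 ⇒ [-4, -3, -5, -1, -2, 0, 8, 11, 10, 4, 7]
done. lo=5 hi=5; A=[-4, -3, -5, -1, -2, 0, 8, 11, 10, 4, 7]

[-4, -3, -5, -1, -2, 0, 8, 11, 10, 4, 7]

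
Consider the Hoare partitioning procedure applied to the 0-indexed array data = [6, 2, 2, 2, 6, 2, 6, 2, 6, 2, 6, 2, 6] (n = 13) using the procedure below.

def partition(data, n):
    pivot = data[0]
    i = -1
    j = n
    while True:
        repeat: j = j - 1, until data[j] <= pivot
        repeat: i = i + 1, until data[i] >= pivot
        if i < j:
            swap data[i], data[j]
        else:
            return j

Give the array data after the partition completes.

pivot=6
j stops at 12 (6), i stops at 0 (6); swap ⇒ [6, 2, 2, 2, 6, 2, 6, 2, 6, 2, 6, 2, 6]
j stops at 11 (2), i stops at 4 (6); swap ⇒ [6, 2, 2, 2, 2, 2, 6, 2, 6, 2, 6, 6, 6]
j stops at 10 (6), i stops at 6 (6); swap ⇒ [6, 2, 2, 2, 2, 2, 6, 2, 6, 2, 6, 6, 6]
j stops at 9 (2), i stops at 8 (6); swap ⇒ [6, 2, 2, 2, 2, 2, 6, 2, 2, 6, 6, 6, 6]
j stops at 8, i stops at 9; i≥j ⇒ return 8. data=[6, 2, 2, 2, 2, 2, 6, 2, 2, 6, 6, 6, 6]

[6, 2, 2, 2, 2, 2, 6, 2, 2, 6, 6, 6, 6]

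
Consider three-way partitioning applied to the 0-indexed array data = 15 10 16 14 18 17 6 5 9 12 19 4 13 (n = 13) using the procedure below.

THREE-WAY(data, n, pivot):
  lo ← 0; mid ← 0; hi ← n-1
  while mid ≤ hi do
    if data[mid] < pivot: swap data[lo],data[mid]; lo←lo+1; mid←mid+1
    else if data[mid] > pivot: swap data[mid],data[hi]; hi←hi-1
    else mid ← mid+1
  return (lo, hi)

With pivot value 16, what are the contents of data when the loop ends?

15 10 14 13 4 6 5 9 12 16 19 17 18

pivot = 16; lo=0, mid=0, hi=12
data[mid]=15<16: swap data[0],data[0]; lo=1,mid=1 → 15 10 16 14 18 17 6 5 9 12 19 4 13
data[mid]=10<16: swap data[1],data[1]; lo=2,mid=2 → 15 10 16 14 18 17 6 5 9 12 19 4 13
data[mid]=16=16: mid=3
data[mid]=14<16: swap data[2],data[3]; lo=3,mid=4 → 15 10 14 16 18 17 6 5 9 12 19 4 13
data[mid]=18>16: swap data[4],data[12]; hi=11 → 15 10 14 16 13 17 6 5 9 12 19 4 18
data[mid]=13<16: swap data[3],data[4]; lo=4,mid=5 → 15 10 14 13 16 17 6 5 9 12 19 4 18
data[mid]=17>16: swap data[5],data[11]; hi=10 → 15 10 14 13 16 4 6 5 9 12 19 17 18
data[mid]=4<16: swap data[4],data[5]; lo=5,mid=6 → 15 10 14 13 4 16 6 5 9 12 19 17 18
data[mid]=6<16: swap data[5],data[6]; lo=6,mid=7 → 15 10 14 13 4 6 16 5 9 12 19 17 18
data[mid]=5<16: swap data[6],data[7]; lo=7,mid=8 → 15 10 14 13 4 6 5 16 9 12 19 17 18
data[mid]=9<16: swap data[7],data[8]; lo=8,mid=9 → 15 10 14 13 4 6 5 9 16 12 19 17 18
data[mid]=12<16: swap data[8],data[9]; lo=9,mid=10 → 15 10 14 13 4 6 5 9 12 16 19 17 18
data[mid]=19>16: swap data[10],data[10]; hi=9 → 15 10 14 13 4 6 5 9 12 16 19 17 18
end: lo=9, hi=9; data = 15 10 14 13 4 6 5 9 12 16 19 17 18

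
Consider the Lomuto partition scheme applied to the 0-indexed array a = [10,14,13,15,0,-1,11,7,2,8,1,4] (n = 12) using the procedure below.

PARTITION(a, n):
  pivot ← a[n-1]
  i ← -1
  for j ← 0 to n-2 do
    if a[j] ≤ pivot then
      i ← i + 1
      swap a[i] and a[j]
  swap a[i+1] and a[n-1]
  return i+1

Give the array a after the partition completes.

pivot=4, i=-1
j=0: 10>4, skip
j=1: 14>4, skip
j=2: 13>4, skip
j=3: 15>4, skip
j=4: 0≤4, i=0, swap(0,4) ⇒ [0,14,13,15,10,-1,11,7,2,8,1,4]
j=5: -1≤4, i=1, swap(1,5) ⇒ [0,-1,13,15,10,14,11,7,2,8,1,4]
j=6: 11>4, skip
j=7: 7>4, skip
j=8: 2≤4, i=2, swap(2,8) ⇒ [0,-1,2,15,10,14,11,7,13,8,1,4]
j=9: 8>4, skip
j=10: 1≤4, i=3, swap(3,10) ⇒ [0,-1,2,1,10,14,11,7,13,8,15,4]
swap(4,11) ⇒ [0,-1,2,1,4,14,11,7,13,8,15,10]; return 4

[0,-1,2,1,4,14,11,7,13,8,15,10]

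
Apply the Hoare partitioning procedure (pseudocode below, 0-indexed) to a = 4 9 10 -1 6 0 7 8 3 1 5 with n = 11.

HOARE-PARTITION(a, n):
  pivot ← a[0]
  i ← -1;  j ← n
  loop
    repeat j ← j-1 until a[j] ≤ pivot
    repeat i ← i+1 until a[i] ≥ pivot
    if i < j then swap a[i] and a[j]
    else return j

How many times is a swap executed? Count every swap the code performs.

pivot=4
j stops at 9 (1), i stops at 0 (4); swap ⇒ 1 9 10 -1 6 0 7 8 3 4 5
j stops at 8 (3), i stops at 1 (9); swap ⇒ 1 3 10 -1 6 0 7 8 9 4 5
j stops at 5 (0), i stops at 2 (10); swap ⇒ 1 3 0 -1 6 10 7 8 9 4 5
j stops at 3, i stops at 4; i≥j ⇒ return 3. a=1 3 0 -1 6 10 7 8 9 4 5

3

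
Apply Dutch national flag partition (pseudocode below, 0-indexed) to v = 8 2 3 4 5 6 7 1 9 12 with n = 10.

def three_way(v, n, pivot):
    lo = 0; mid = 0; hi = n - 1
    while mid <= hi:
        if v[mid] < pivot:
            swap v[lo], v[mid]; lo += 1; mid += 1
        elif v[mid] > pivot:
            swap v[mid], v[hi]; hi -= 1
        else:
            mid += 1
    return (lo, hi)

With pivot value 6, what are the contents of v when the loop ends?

lo=0 mid=0 hi=9
8>6: swap(0,9), hi=8 ⇒ 12 2 3 4 5 6 7 1 9 8
12>6: swap(0,8), hi=7 ⇒ 9 2 3 4 5 6 7 1 12 8
9>6: swap(0,7), hi=6 ⇒ 1 2 3 4 5 6 7 9 12 8
1<6: swap(0,0), lo=1 mid=1 ⇒ 1 2 3 4 5 6 7 9 12 8
2<6: swap(1,1), lo=2 mid=2 ⇒ 1 2 3 4 5 6 7 9 12 8
3<6: swap(2,2), lo=3 mid=3 ⇒ 1 2 3 4 5 6 7 9 12 8
4<6: swap(3,3), lo=4 mid=4 ⇒ 1 2 3 4 5 6 7 9 12 8
5<6: swap(4,4), lo=5 mid=5 ⇒ 1 2 3 4 5 6 7 9 12 8
6=6: mid=6
7>6: swap(6,6), hi=5 ⇒ 1 2 3 4 5 6 7 9 12 8
done. lo=5 hi=5; v=1 2 3 4 5 6 7 9 12 8

1 2 3 4 5 6 7 9 12 8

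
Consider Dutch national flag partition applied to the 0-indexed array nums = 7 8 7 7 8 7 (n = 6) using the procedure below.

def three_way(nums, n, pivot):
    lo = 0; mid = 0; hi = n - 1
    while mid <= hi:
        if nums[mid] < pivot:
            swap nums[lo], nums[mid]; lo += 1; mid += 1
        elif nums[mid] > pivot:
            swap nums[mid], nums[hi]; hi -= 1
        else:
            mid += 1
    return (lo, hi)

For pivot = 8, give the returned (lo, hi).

(4, 5)

pivot = 8; lo=0, mid=0, hi=5
nums[mid]=7<8: swap nums[0],nums[0]; lo=1,mid=1 → 7 8 7 7 8 7
nums[mid]=8=8: mid=2
nums[mid]=7<8: swap nums[1],nums[2]; lo=2,mid=3 → 7 7 8 7 8 7
nums[mid]=7<8: swap nums[2],nums[3]; lo=3,mid=4 → 7 7 7 8 8 7
nums[mid]=8=8: mid=5
nums[mid]=7<8: swap nums[3],nums[5]; lo=4,mid=6 → 7 7 7 7 8 8
end: lo=4, hi=5; nums = 7 7 7 7 8 8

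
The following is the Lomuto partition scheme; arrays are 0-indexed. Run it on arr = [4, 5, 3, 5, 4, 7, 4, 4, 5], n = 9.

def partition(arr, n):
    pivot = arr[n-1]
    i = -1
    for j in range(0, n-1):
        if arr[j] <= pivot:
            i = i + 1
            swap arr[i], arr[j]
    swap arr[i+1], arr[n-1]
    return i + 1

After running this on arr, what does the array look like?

pivot = arr[8] = 5; i = -1
j=0: arr[0]=4 ≤ 5 → i=0, swap arr[0],arr[0] (no change) → [4, 5, 3, 5, 4, 7, 4, 4, 5]
j=1: arr[1]=5 ≤ 5 → i=1, swap arr[1],arr[1] (no change) → [4, 5, 3, 5, 4, 7, 4, 4, 5]
j=2: arr[2]=3 ≤ 5 → i=2, swap arr[2],arr[2] (no change) → [4, 5, 3, 5, 4, 7, 4, 4, 5]
j=3: arr[3]=5 ≤ 5 → i=3, swap arr[3],arr[3] (no change) → [4, 5, 3, 5, 4, 7, 4, 4, 5]
j=4: arr[4]=4 ≤ 5 → i=4, swap arr[4],arr[4] (no change) → [4, 5, 3, 5, 4, 7, 4, 4, 5]
j=5: arr[5]=7 > 5 → no swap
j=6: arr[6]=4 ≤ 5 → i=5, swap arr[5],arr[6] → [4, 5, 3, 5, 4, 4, 7, 4, 5]
j=7: arr[7]=4 ≤ 5 → i=6, swap arr[6],arr[7] → [4, 5, 3, 5, 4, 4, 4, 7, 5]
final swap arr[7],arr[8] → [4, 5, 3, 5, 4, 4, 4, 5, 7]; return 7

[4, 5, 3, 5, 4, 4, 4, 5, 7]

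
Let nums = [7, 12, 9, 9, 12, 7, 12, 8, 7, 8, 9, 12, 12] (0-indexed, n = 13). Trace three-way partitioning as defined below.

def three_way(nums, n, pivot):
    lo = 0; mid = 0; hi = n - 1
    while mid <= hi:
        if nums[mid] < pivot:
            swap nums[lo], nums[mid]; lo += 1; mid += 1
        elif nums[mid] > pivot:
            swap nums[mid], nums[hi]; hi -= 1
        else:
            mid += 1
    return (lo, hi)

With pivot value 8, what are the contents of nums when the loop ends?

[7, 7, 7, 8, 8, 12, 12, 9, 9, 9, 12, 12, 12]

lo=0 mid=0 hi=12
7<8: swap(0,0), lo=1 mid=1 ⇒ [7, 12, 9, 9, 12, 7, 12, 8, 7, 8, 9, 12, 12]
12>8: swap(1,12), hi=11 ⇒ [7, 12, 9, 9, 12, 7, 12, 8, 7, 8, 9, 12, 12]
12>8: swap(1,11), hi=10 ⇒ [7, 12, 9, 9, 12, 7, 12, 8, 7, 8, 9, 12, 12]
12>8: swap(1,10), hi=9 ⇒ [7, 9, 9, 9, 12, 7, 12, 8, 7, 8, 12, 12, 12]
9>8: swap(1,9), hi=8 ⇒ [7, 8, 9, 9, 12, 7, 12, 8, 7, 9, 12, 12, 12]
8=8: mid=2
9>8: swap(2,8), hi=7 ⇒ [7, 8, 7, 9, 12, 7, 12, 8, 9, 9, 12, 12, 12]
7<8: swap(1,2), lo=2 mid=3 ⇒ [7, 7, 8, 9, 12, 7, 12, 8, 9, 9, 12, 12, 12]
9>8: swap(3,7), hi=6 ⇒ [7, 7, 8, 8, 12, 7, 12, 9, 9, 9, 12, 12, 12]
8=8: mid=4
12>8: swap(4,6), hi=5 ⇒ [7, 7, 8, 8, 12, 7, 12, 9, 9, 9, 12, 12, 12]
12>8: swap(4,5), hi=4 ⇒ [7, 7, 8, 8, 7, 12, 12, 9, 9, 9, 12, 12, 12]
7<8: swap(2,4), lo=3 mid=5 ⇒ [7, 7, 7, 8, 8, 12, 12, 9, 9, 9, 12, 12, 12]
done. lo=3 hi=4; nums=[7, 7, 7, 8, 8, 12, 12, 9, 9, 9, 12, 12, 12]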